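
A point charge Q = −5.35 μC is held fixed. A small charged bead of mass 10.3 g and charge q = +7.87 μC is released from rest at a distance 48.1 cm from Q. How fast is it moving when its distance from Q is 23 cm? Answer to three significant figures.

12.9 m/s

Only the electrostatic force acts, so mechanical energy is conserved: ½mv² = U₁ − U₂ = kQq(1/r₁ − 1/r₂).
U₁ − U₂ = (8.99×10⁹ N·m²/C²)(-5.35×10⁻⁶ C)(7.87×10⁻⁶ C)(1/0.481 − 1/0.230) = 0.859 J.
v = √(2·0.859/0.0103) = 12.9 m/s.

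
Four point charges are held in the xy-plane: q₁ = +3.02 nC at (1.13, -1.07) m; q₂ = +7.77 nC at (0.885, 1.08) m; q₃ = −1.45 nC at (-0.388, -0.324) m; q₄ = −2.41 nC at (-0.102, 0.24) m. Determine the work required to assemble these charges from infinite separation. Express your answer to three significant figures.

The work to assemble the configuration equals its total potential energy, U = Σ kqᵢqⱼ/rᵢⱼ over all pairs.
Pair separations: r₁₂ = 2.16 m, r₁₃ = 1.69 m, r₁₄ = 1.80 m, r₂₃ = 1.90 m, r₂₄ = 1.30 m, r₃₄ = 0.632 m.
Summing all 6 pair terms gives U = -9.58×10⁻⁸ J.

-9.58×10⁻⁸ J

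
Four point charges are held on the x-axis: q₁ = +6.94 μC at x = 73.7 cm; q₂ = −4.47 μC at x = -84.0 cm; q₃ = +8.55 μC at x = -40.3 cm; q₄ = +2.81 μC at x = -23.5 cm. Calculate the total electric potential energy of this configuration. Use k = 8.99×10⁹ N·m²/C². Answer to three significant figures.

0.784 J

The work to assemble the configuration equals its total potential energy, U = Σ kqᵢqⱼ/rᵢⱼ over all pairs.
Pair separations: r₁₂ = 1.58 m, r₁₃ = 1.14 m, r₁₄ = 0.972 m, r₂₃ = 0.437 m, r₂₄ = 0.605 m, r₃₄ = 0.168 m.
Summing all 6 pair terms gives U = 0.784 J.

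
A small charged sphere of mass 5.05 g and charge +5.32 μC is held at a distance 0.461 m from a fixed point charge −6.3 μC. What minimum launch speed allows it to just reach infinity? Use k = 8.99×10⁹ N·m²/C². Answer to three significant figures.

To just escape, total mechanical energy must reach zero at infinity: ½mv²_min + U = 0, so ½mv²_min = −U = |kQq|/r.
|U| = |kQq|/r = (8.99×10⁹ N·m²/C²)(6.30×10⁻⁶)(5.32×10⁻⁶)/(0.461) = 0.654 J.
v_min = √(2|U|/m) = √(2·0.654/5.05×10⁻³) = 16.1 m/s.

16.1 m/s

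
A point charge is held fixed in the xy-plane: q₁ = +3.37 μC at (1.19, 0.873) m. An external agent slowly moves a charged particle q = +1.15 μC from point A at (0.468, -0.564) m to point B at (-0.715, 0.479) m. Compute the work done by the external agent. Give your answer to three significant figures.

-3.75×10⁻³ J

For quasistatic motion the external work equals the change in potential energy: W_ext = qΔV = q(V_B − V_A).
At A: distance to the source charge is 1.61 m; V_A = kq₁/r = 1.88×10⁴ V.
At B: distance to the source charge is 1.95 m; V_B = kq₁/r = 1.56×10⁴ V.
ΔV = V_B − V_A = -3260 V.
W_ext = qΔV = (1.15×10⁻⁶ C)(-3260 V) = -3.75×10⁻³ J.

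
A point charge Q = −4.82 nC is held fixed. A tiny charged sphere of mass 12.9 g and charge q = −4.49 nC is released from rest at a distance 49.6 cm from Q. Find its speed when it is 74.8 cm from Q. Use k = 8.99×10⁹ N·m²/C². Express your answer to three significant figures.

4.53×10⁻³ m/s

Only the electrostatic force acts, so mechanical energy is conserved: ½mv² = U₁ − U₂ = kQq(1/r₁ − 1/r₂).
U₁ − U₂ = (8.99×10⁹ N·m²/C²)(-4.82×10⁻⁹ C)(-4.49×10⁻⁹ C)(1/0.496 − 1/0.748) = 1.32×10⁻⁷ J.
v = √(2·1.32×10⁻⁷/0.0129) = 4.53×10⁻³ m/s.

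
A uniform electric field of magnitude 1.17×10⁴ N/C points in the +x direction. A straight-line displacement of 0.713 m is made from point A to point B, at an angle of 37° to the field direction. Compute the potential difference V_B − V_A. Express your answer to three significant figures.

Only the component of displacement along E changes the potential: ΔV = −E·d·cosθ.
ΔV = −(1.17×10⁴ V/m)(0.713 m)cos37° = -6660 V.

-6660 V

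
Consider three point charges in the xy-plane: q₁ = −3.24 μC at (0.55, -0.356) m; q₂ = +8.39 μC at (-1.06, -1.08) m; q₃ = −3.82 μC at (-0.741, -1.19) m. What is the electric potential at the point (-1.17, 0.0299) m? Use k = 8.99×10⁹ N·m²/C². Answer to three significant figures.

Electric potential is a scalar, so the contributions from each charge add algebraically: V = Σ kqᵢ/rᵢ.
Distances from the field point to each charge: r₁ = 1.76 m, r₂ = 1.12 m, r₃ = 1.29 m.
V = k[(-3.24×10⁻⁶)/(1.76) + (8.39×10⁻⁶)/(1.12) + (-3.82×10⁻⁶)/(1.29)] = 2.45×10⁴ V.

2.45×10⁴ V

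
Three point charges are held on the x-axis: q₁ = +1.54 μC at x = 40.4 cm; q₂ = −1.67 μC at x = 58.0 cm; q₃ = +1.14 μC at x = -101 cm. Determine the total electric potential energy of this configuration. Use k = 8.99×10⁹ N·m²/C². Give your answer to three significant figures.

The work to assemble the configuration equals its total potential energy, U = Σ kqᵢqⱼ/rᵢⱼ over all pairs.
Pair separations: r₁₂ = 0.176 m, r₁₃ = 1.41 m, r₂₃ = 1.59 m.
U = (-0.131) + (0.0112) + (-0.0108) = -0.131 J.

-0.131 J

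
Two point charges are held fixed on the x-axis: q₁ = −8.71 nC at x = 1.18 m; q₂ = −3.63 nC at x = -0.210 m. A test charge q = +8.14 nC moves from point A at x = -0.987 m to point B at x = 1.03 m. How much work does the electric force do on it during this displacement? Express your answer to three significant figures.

The work done by the electric force is W_field = −ΔU = −q(V_B − V_A) = q(V_A − V_B).
At A: distances to the source charges are 2.17 m, 0.777 m; V_A = Σ kqᵢ/rᵢ = -78.1 V.
At B: distances to the source charges are 0.150 m, 1.24 m; V_B = Σ kqᵢ/rᵢ = -548 V.
ΔV = V_B − V_A = -470 V.
W_field = −qΔV = −(8.14×10⁻⁹ C)(-470 V) = 3.83×10⁻⁶ J.

3.83×10⁻⁶ J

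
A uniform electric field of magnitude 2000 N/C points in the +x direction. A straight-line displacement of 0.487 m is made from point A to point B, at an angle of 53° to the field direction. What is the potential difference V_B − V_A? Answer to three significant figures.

-586 V

Only the component of displacement along E changes the potential: ΔV = −E·d·cosθ.
ΔV = −(2000 V/m)(0.487 m)cos53° = -586 V.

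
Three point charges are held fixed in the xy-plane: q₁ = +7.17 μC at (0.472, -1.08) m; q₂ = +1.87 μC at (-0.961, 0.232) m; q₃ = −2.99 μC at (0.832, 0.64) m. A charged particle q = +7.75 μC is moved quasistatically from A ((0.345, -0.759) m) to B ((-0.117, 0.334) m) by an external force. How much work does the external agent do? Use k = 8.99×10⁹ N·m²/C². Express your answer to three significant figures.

For quasistatic motion the external work equals the change in potential energy: W_ext = qΔV = q(V_B − V_A).
At A: distances to the source charges are 0.345 m, 1.64 m, 1.48 m; V_A = Σ kqᵢ/rᵢ = 1.79×10⁵ V.
At B: distances to the source charges are 1.53 m, 0.850 m, 0.997 m; V_B = Σ kqᵢ/rᵢ = 3.49×10⁴ V.
ΔV = V_B − V_A = -1.44×10⁵ V.
W_ext = qΔV = (7.75×10⁻⁶ C)(-1.44×10⁵ V) = -1.12 J.

-1.12 J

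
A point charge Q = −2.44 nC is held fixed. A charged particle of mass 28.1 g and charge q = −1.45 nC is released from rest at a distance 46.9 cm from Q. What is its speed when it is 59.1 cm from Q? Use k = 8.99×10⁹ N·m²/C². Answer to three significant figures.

9.98×10⁻⁴ m/s

Only the electrostatic force acts, so mechanical energy is conserved: ½mv² = U₁ − U₂ = kQq(1/r₁ − 1/r₂).
U₁ − U₂ = (8.99×10⁹ N·m²/C²)(-2.44×10⁻⁹ C)(-1.45×10⁻⁹ C)(1/0.469 − 1/0.591) = 1.40×10⁻⁸ J.
v = √(2·1.40×10⁻⁸/0.0281) = 9.98×10⁻⁴ m/s.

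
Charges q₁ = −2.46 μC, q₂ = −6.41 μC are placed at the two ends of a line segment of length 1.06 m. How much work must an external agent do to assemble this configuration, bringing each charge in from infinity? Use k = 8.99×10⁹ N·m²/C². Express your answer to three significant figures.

0.134 J

The assembly work is the sum of pairwise potential energies, U = Σ_{i<j} kqᵢqⱼ/rᵢⱼ.
The separation is r = 1.06 m.
U = (0.134) = 0.134 J.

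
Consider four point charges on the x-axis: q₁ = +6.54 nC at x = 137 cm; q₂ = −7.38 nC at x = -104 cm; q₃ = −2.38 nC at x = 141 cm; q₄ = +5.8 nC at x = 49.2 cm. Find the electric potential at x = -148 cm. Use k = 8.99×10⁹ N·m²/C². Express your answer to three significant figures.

Electric potential is a scalar, so the contributions from each charge add algebraically: V = Σ kqᵢ/rᵢ.
Distances from the field point to each charge: r₁ = 2.85 m, r₂ = 0.440 m, r₃ = 2.89 m, r₄ = 1.97 m.
V = k[(6.54×10⁻⁹)/(2.85) + (-7.38×10⁻⁹)/(0.440) + (-2.38×10⁻⁹)/(2.89) + (5.80×10⁻⁹)/(1.97)] = -111 V.

-111 V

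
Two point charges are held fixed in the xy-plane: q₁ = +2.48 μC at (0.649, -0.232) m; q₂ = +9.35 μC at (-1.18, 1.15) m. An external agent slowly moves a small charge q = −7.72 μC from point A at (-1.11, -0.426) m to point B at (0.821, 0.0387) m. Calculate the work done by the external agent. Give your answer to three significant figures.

-0.312 J

For quasistatic motion the external work equals the change in potential energy: W_ext = qΔV = q(V_B − V_A).
At A: distances to the source charges are 1.77 m, 1.58 m; V_A = Σ kqᵢ/rᵢ = 6.59×10⁴ V.
At B: distances to the source charges are 0.321 m, 2.29 m; V_B = Σ kqᵢ/rᵢ = 1.06×10⁵ V.
ΔV = V_B − V_A = 4.04×10⁴ V.
W_ext = qΔV = (-7.72×10⁻⁶ C)(4.04×10⁴ V) = -0.312 J.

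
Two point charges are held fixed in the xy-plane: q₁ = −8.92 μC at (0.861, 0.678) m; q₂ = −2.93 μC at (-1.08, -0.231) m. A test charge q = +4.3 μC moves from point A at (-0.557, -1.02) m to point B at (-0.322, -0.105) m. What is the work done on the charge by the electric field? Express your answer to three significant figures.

0.115 J

The work done by the electric force is W_field = −ΔU = −q(V_B − V_A) = q(V_A − V_B).
At A: distances to the source charges are 2.21 m, 0.947 m; V_A = Σ kqᵢ/rᵢ = -6.41×10⁴ V.
At B: distances to the source charges are 1.42 m, 0.768 m; V_B = Σ kqᵢ/rᵢ = -9.08×10⁴ V.
ΔV = V_B − V_A = -2.67×10⁴ V.
W_field = −qΔV = −(4.30×10⁻⁶ C)(-2.67×10⁴ V) = 0.115 J.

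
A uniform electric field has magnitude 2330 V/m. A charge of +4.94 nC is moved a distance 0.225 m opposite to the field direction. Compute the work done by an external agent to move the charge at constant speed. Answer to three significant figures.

The potential change for a displacement 0.225 m opposite to the field direction is ΔV = +Ed = 524 V.
W_ext = qΔV = 2.59×10⁻⁶ J.

2.59×10⁻⁶ J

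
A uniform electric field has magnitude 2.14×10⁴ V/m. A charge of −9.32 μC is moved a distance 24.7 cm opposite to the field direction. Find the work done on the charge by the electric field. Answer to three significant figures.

The potential change for a displacement 24.7 cm opposite to the field direction is ΔV = +Ed = 5290 V.
W_field = −qΔV = 0.0493 J.

0.0493 J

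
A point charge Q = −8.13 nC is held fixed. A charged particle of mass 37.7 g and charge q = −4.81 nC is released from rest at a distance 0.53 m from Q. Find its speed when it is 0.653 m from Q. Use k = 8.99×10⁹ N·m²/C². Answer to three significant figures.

2.57×10⁻³ m/s

Only the electrostatic force acts, so mechanical energy is conserved: ½mv² = U₁ − U₂ = kQq(1/r₁ − 1/r₂).
U₁ − U₂ = (8.99×10⁹ N·m²/C²)(-8.13×10⁻⁹ C)(-4.81×10⁻⁹ C)(1/0.530 − 1/0.653) = 1.25×10⁻⁷ J.
v = √(2·1.25×10⁻⁷/0.0377) = 2.57×10⁻³ m/s.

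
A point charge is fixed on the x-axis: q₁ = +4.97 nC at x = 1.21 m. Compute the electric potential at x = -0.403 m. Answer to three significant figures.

Electric potential is a scalar, so the contributions from each charge add algebraically: V = Σ kqᵢ/rᵢ.
V = k[(4.97×10⁻⁹)/(1.61)] = 27.7 V.

27.7 V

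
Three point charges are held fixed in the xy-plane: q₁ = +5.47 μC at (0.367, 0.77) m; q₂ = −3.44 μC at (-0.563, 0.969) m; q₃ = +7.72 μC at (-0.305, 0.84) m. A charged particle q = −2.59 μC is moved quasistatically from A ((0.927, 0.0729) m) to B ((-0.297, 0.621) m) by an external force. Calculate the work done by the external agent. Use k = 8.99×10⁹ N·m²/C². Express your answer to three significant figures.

For quasistatic motion the external work equals the change in potential energy: W_ext = qΔV = q(V_B − V_A).
At A: distances to the source charges are 0.894 m, 1.74 m, 1.45 m; V_A = Σ kqᵢ/rᵢ = 8.50×10⁴ V.
At B: distances to the source charges are 0.681 m, 0.438 m, 0.219 m; V_B = Σ kqᵢ/rᵢ = 3.18×10⁵ V.
ΔV = V_B − V_A = 2.33×10⁵ V.
W_ext = qΔV = (-2.59×10⁻⁶ C)(2.33×10⁵ V) = -0.604 J.

-0.604 J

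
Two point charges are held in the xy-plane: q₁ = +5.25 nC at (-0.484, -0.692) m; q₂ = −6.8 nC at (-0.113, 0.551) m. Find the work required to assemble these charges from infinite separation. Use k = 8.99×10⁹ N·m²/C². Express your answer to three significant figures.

-2.47×10⁻⁷ J

The work to assemble the configuration equals its total potential energy, U = Σ kqᵢqⱼ/rᵢⱼ over all pairs.
Pair separations: r₁₂ = 1.30 m.
U = (-2.47×10⁻⁷) = -2.47×10⁻⁷ J.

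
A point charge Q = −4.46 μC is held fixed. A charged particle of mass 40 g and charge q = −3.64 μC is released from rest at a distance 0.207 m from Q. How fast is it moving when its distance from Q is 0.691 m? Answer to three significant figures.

Only the electrostatic force acts, so mechanical energy is conserved: ½mv² = U₁ − U₂ = kQq(1/r₁ − 1/r₂).
U₁ − U₂ = (8.99×10⁹ N·m²/C²)(-4.46×10⁻⁶ C)(-3.64×10⁻⁶ C)(1/0.207 − 1/0.691) = 0.494 J.
v = √(2·0.494/0.0400) = 4.97 m/s.

4.97 m/s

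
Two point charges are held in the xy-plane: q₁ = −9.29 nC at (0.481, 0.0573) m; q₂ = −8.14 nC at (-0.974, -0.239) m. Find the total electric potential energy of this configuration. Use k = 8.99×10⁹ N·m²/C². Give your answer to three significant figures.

The work to assemble the configuration equals its total potential energy, U = Σ kqᵢqⱼ/rᵢⱼ over all pairs.
Pair separations: r₁₂ = 1.48 m.
U = (4.58×10⁻⁷) = 4.58×10⁻⁷ J.

4.58×10⁻⁷ J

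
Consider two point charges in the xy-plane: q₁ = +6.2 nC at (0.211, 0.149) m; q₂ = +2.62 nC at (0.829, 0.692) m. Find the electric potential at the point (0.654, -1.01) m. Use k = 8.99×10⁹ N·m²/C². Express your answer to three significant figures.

58.7 V

The total potential is the scalar sum of each charge's contribution, V = Σ kqᵢ/rᵢ.
Distances from the field point to each charge: r₁ = 1.24 m, r₂ = 1.71 m.
V = k[(6.20×10⁻⁹)/(1.24) + (2.62×10⁻⁹)/(1.71)] = 58.7 V.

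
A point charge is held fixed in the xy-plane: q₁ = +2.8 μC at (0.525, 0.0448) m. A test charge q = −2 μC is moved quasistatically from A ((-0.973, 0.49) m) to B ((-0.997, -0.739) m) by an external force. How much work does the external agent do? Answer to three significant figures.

2.81×10⁻³ J

For quasistatic motion the external work equals the change in potential energy: W_ext = qΔV = q(V_B − V_A).
At A: distance to the source charge is 1.56 m; V_A = kq₁/r = 1.61×10⁴ V.
At B: distance to the source charge is 1.71 m; V_B = kq₁/r = 1.47×10⁴ V.
ΔV = V_B − V_A = -1400 V.
W_ext = qΔV = (-2.00×10⁻⁶ C)(-1400 V) = 2.81×10⁻³ J.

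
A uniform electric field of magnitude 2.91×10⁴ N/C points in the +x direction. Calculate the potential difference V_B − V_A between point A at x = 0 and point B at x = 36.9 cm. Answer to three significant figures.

-1.07×10⁴ V

In a uniform field, potential decreases in the direction of E: V_B − V_A = −E·Δx.
V_B − V_A = −(2.91×10⁴ V/m)(0.369 m) = -1.07×10⁴ V.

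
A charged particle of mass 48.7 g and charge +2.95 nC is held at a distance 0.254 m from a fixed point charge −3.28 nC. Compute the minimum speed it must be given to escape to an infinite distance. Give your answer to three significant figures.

3.75×10⁻³ m/s

To just escape, total mechanical energy must reach zero at infinity: ½mv²_min + U = 0, so ½mv²_min = −U = |kQq|/r.
|U| = |kQq|/r = (8.99×10⁹ N·m²/C²)(3.28×10⁻⁹)(2.95×10⁻⁹)/(0.254) = 3.42×10⁻⁷ J.
v_min = √(2|U|/m) = √(2·3.42×10⁻⁷/0.0487) = 3.75×10⁻³ m/s.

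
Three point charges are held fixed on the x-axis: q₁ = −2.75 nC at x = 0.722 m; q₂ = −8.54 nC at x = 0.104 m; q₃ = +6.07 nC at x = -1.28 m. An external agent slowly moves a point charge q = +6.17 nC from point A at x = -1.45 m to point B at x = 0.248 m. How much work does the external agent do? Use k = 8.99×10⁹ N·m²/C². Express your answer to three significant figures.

For quasistatic motion the external work equals the change in potential energy: W_ext = qΔV = q(V_B − V_A).
At A: distances to the source charges are 2.17 m, 1.55 m, 0.170 m; V_A = Σ kqᵢ/rᵢ = 260 V.
At B: distances to the source charges are 0.474 m, 0.144 m, 1.53 m; V_B = Σ kqᵢ/rᵢ = -550 V.
ΔV = V_B − V_A = -810 V.
W_ext = qΔV = (6.17×10⁻⁹ C)(-810 V) = -5.00×10⁻⁶ J.

-5.00×10⁻⁶ J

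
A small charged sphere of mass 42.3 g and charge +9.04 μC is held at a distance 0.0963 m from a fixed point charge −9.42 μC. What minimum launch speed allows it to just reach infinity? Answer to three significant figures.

To just escape, total mechanical energy must reach zero at infinity: ½mv²_min + U = 0, so ½mv²_min = −U = |kQq|/r.
|U| = |kQq|/r = (8.99×10⁹ N·m²/C²)(9.42×10⁻⁶)(9.04×10⁻⁶)/(0.0963) = 7.95 J.
v_min = √(2|U|/m) = √(2·7.95/0.0423) = 19.4 m/s.

19.4 m/s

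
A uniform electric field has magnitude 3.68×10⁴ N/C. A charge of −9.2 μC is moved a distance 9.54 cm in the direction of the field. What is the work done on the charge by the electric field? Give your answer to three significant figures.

-0.0323 J

The potential change for a displacement 9.54 cm in the direction of the field is ΔV = −Ed = -3510 V.
W_field = −qΔV = -0.0323 J.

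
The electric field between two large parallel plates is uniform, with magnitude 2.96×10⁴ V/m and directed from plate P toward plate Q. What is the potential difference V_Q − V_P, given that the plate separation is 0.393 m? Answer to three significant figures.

-1.16×10⁴ V

In a uniform field, potential decreases in the direction of E: ΔV = −E·d for a displacement d parallel to E.
Going from P to Q is a displacement of 0.393 m along the field, so V_Q − V_P = −Ed = -1.16×10⁴ V.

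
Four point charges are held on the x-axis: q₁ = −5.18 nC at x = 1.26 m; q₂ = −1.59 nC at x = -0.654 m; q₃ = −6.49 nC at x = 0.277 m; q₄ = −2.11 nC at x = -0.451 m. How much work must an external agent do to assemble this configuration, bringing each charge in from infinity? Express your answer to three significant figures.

The assembly work is the sum of pairwise potential energies, U = Σ_{i<j} kqᵢqⱼ/rᵢⱼ.
Pair separations: r₁₂ = 1.91 m, r₁₃ = 0.983 m, r₁₄ = 1.71 m, r₂₃ = 0.931 m, r₂₄ = 0.203 m, r₃₄ = 0.728 m.
Summing all 6 pair terms gives U = 8.21×10⁻⁷ J.

8.21×10⁻⁷ J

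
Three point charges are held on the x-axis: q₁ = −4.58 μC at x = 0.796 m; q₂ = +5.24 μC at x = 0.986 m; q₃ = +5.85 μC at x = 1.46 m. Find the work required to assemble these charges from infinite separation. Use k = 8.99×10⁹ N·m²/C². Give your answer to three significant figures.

The work to assemble the configuration equals its total potential energy, U = Σ kqᵢqⱼ/rᵢⱼ over all pairs.
Pair separations: r₁₂ = 0.190 m, r₁₃ = 0.664 m, r₂₃ = 0.474 m.
U = (-1.14) + (-0.363) + (0.581) = -0.917 J.

-0.917 J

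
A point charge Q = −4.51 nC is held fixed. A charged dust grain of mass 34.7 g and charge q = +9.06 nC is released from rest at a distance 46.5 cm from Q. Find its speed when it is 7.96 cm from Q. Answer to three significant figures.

0.0148 m/s

Only the electrostatic force acts, so mechanical energy is conserved: ½mv² = U₁ − U₂ = kQq(1/r₁ − 1/r₂).
U₁ − U₂ = (8.99×10⁹ N·m²/C²)(-4.51×10⁻⁹ C)(9.06×10⁻⁹ C)(1/0.465 − 1/0.0796) = 3.82×10⁻⁶ J.
v = √(2·3.82×10⁻⁶/0.0347) = 0.0148 m/s.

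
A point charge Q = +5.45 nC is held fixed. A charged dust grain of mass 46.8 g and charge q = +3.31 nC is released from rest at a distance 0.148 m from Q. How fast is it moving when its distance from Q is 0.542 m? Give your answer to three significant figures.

5.83×10⁻³ m/s

Only the electrostatic force acts, so mechanical energy is conserved: ½mv² = U₁ − U₂ = kQq(1/r₁ − 1/r₂).
U₁ − U₂ = (8.99×10⁹ N·m²/C²)(5.45×10⁻⁹ C)(3.31×10⁻⁹ C)(1/0.148 − 1/0.542) = 7.97×10⁻⁷ J.
v = √(2·7.97×10⁻⁷/0.0468) = 5.83×10⁻³ m/s.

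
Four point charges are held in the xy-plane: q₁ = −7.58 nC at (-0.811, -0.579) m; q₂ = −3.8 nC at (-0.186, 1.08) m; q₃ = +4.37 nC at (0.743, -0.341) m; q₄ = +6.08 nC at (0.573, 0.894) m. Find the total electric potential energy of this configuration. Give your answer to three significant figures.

-4.10×10⁻⁷ J

The work to assemble the configuration equals its total potential energy, U = Σ kqᵢqⱼ/rᵢⱼ over all pairs.
Pair separations: r₁₂ = 1.77 m, r₁₃ = 1.57 m, r₁₄ = 2.02 m, r₂₃ = 1.70 m, r₂₄ = 0.781 m, r₃₄ = 1.25 m.
Summing all 6 pair terms gives U = -4.10×10⁻⁷ J.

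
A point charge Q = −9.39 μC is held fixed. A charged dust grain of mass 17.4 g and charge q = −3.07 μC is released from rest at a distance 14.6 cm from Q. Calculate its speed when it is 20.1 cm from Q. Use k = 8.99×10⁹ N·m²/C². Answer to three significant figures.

7.47 m/s

Only the electrostatic force acts, so mechanical energy is conserved: ½mv² = U₁ − U₂ = kQq(1/r₁ − 1/r₂).
U₁ − U₂ = (8.99×10⁹ N·m²/C²)(-9.39×10⁻⁶ C)(-3.07×10⁻⁶ C)(1/0.146 − 1/0.201) = 0.486 J.
v = √(2·0.486/0.0174) = 7.47 m/s.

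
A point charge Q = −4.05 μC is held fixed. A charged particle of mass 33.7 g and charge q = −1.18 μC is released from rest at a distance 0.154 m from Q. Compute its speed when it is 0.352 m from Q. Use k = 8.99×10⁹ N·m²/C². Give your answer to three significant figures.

3.05 m/s

Only the electrostatic force acts, so mechanical energy is conserved: ½mv² = U₁ − U₂ = kQq(1/r₁ − 1/r₂).
U₁ − U₂ = (8.99×10⁹ N·m²/C²)(-4.05×10⁻⁶ C)(-1.18×10⁻⁶ C)(1/0.154 − 1/0.352) = 0.157 J.
v = √(2·0.157/0.0337) = 3.05 m/s.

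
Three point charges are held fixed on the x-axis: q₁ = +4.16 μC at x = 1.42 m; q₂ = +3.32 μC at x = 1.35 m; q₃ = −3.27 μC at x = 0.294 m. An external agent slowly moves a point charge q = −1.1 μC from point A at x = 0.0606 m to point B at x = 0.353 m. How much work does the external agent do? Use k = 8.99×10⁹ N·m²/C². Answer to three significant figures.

0.394 J

For quasistatic motion the external work equals the change in potential energy: W_ext = qΔV = q(V_B − V_A).
At A: distances to the source charges are 1.36 m, 1.29 m, 0.233 m; V_A = Σ kqᵢ/rᵢ = -7.53×10⁴ V.
At B: distances to the source charges are 1.07 m, 0.997 m, 0.0590 m; V_B = Σ kqᵢ/rᵢ = -4.33×10⁵ V.
ΔV = V_B − V_A = -3.58×10⁵ V.
W_ext = qΔV = (-1.10×10⁻⁶ C)(-3.58×10⁵ V) = 0.394 J.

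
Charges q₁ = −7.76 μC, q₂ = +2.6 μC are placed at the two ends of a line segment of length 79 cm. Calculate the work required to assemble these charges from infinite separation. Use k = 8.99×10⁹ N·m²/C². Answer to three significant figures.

The work to assemble the configuration equals its total potential energy, U = Σ kqᵢqⱼ/rᵢⱼ over all pairs.
The separation is r = 0.790 m.
U = (-0.230) = -0.230 J.

-0.230 J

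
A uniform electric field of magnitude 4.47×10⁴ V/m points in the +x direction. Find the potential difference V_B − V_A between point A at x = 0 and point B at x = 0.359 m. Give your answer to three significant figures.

-1.60×10⁴ V

In a uniform field, potential decreases in the direction of E: V_B − V_A = −E·Δx.
V_B − V_A = −(4.47×10⁴ V/m)(0.359 m) = -1.60×10⁴ V.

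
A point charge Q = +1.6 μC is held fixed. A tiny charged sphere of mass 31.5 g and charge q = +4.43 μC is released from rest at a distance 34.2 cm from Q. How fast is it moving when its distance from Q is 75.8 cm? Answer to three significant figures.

Only the electrostatic force acts, so mechanical energy is conserved: ½mv² = U₁ − U₂ = kQq(1/r₁ − 1/r₂).
U₁ − U₂ = (8.99×10⁹ N·m²/C²)(1.60×10⁻⁶ C)(4.43×10⁻⁶ C)(1/0.342 − 1/0.758) = 0.102 J.
v = √(2·0.102/0.0315) = 2.55 m/s.

2.55 m/s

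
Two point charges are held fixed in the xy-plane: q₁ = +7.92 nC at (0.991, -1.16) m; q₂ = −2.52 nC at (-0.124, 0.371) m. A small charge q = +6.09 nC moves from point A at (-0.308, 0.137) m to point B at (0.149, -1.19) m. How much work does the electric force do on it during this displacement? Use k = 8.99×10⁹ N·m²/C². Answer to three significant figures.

The work done by the electric force is W_field = −ΔU = −q(V_B − V_A) = q(V_A − V_B).
At A: distances to the source charges are 1.84 m, 0.298 m; V_A = Σ kqᵢ/rᵢ = -37.3 V.
At B: distances to the source charges are 0.843 m, 1.58 m; V_B = Σ kqᵢ/rᵢ = 70.2 V.
ΔV = V_B − V_A = 108 V.
W_field = −qΔV = −(6.09×10⁻⁹ C)(108 V) = -6.55×10⁻⁷ J.

-6.55×10⁻⁷ J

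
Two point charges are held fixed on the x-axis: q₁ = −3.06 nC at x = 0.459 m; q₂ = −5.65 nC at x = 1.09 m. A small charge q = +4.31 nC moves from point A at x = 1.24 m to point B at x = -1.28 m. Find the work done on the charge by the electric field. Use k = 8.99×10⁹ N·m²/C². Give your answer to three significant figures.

-1.45×10⁻⁶ J

The work done by the electric force is W_field = −ΔU = −q(V_B − V_A) = q(V_A − V_B).
At A: distances to the source charges are 0.781 m, 0.150 m; V_A = Σ kqᵢ/rᵢ = -374 V.
At B: distances to the source charges are 1.74 m, 2.37 m; V_B = Σ kqᵢ/rᵢ = -37.3 V.
ΔV = V_B − V_A = 337 V.
W_field = −qΔV = −(4.31×10⁻⁹ C)(337 V) = -1.45×10⁻⁶ J.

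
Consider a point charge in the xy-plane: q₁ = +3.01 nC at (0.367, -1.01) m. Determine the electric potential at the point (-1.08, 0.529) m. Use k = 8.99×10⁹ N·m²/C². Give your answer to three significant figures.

The total potential is the scalar sum of each charge's contribution, V = Σ kqᵢ/rᵢ.
Distances from the field point to each charge: r₁ = 2.11 m.
V = k[(3.01×10⁻⁹)/(2.11)] = 12.8 V.

12.8 V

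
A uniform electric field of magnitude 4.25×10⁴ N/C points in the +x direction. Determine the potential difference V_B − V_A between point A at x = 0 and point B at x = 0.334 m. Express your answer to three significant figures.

In a uniform field, potential decreases in the direction of E: V_B − V_A = −E·Δx.
V_B − V_A = −(4.25×10⁴ V/m)(0.334 m) = -1.42×10⁴ V.

-1.42×10⁴ V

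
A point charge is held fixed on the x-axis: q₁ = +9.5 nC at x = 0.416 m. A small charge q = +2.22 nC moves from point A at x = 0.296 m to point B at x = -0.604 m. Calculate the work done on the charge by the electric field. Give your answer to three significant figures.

1.39×10⁻⁶ J

The work done by the electric force is W_field = −ΔU = −q(V_B − V_A) = q(V_A − V_B).
At A: distance to the source charge is 0.120 m; V_A = kq₁/r = 712 V.
At B: distance to the source charge is 1.02 m; V_B = kq₁/r = 83.7 V.
ΔV = V_B − V_A = -628 V.
W_field = −qΔV = −(2.22×10⁻⁹ C)(-628 V) = 1.39×10⁻⁶ J.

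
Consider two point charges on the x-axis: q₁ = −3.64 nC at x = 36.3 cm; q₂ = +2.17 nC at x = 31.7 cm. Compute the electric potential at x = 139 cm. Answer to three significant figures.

The total potential is the scalar sum of each charge's contribution, V = Σ kqᵢ/rᵢ.
Distances from the field point to each charge: r₁ = 1.03 m, r₂ = 1.07 m.
V = k[(-3.64×10⁻⁹)/(1.03) + (2.17×10⁻⁹)/(1.07)] = -13.7 V.

-13.7 V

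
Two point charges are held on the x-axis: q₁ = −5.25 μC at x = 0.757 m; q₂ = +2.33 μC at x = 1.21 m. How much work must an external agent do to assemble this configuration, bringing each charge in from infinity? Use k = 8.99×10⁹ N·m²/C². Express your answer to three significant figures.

The assembly work is the sum of pairwise potential energies, U = Σ_{i<j} kqᵢqⱼ/rᵢⱼ.
Pair separations: r₁₂ = 0.453 m.
U = (-0.243) = -0.243 J.

-0.243 J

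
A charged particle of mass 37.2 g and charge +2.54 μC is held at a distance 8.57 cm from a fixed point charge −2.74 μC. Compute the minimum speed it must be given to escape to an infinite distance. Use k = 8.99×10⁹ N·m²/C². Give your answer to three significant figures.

To just escape, total mechanical energy must reach zero at infinity: ½mv²_min + U = 0, so ½mv²_min = −U = |kQq|/r.
|U| = |kQq|/r = (8.99×10⁹ N·m²/C²)(2.74×10⁻⁶)(2.54×10⁻⁶)/(0.0857) = 0.730 J.
v_min = √(2|U|/m) = √(2·0.730/0.0372) = 6.27 m/s.

6.27 m/s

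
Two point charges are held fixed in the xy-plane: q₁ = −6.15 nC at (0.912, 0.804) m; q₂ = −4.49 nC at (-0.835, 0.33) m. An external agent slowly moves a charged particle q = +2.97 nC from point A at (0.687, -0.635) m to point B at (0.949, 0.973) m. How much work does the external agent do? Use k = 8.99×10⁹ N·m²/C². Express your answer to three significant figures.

-8.33×10⁻⁷ J

For quasistatic motion the external work equals the change in potential energy: W_ext = qΔV = q(V_B − V_A).
At A: distances to the source charges are 1.46 m, 1.80 m; V_A = Σ kqᵢ/rᵢ = -60.4 V.
At B: distances to the source charges are 0.173 m, 1.90 m; V_B = Σ kqᵢ/rᵢ = -341 V.
ΔV = V_B − V_A = -281 V.
W_ext = qΔV = (2.97×10⁻⁹ C)(-281 V) = -8.33×10⁻⁷ J.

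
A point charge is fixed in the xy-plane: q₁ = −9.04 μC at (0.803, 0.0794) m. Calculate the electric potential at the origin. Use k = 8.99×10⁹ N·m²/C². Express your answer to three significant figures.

The total potential is the scalar sum of each charge's contribution, V = Σ kqᵢ/rᵢ.
Distances from the field point to each charge: r₁ = 0.807 m.
V = k[(-9.04×10⁻⁶)/(0.807)] = -1.01×10⁵ V.

-1.01×10⁵ V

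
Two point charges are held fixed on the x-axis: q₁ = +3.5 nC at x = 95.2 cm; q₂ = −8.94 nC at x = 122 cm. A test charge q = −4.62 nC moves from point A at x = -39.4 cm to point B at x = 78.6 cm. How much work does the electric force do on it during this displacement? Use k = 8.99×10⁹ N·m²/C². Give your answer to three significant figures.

1.42×10⁻⁷ J

The work done by the electric force is W_field = −ΔU = −q(V_B − V_A) = q(V_A − V_B).
At A: distances to the source charges are 1.35 m, 1.61 m; V_A = Σ kqᵢ/rᵢ = -26.4 V.
At B: distances to the source charges are 0.166 m, 0.434 m; V_B = Σ kqᵢ/rᵢ = 4.36 V.
ΔV = V_B − V_A = 30.8 V.
W_field = −qΔV = −(-4.62×10⁻⁹ C)(30.8 V) = 1.42×10⁻⁷ J.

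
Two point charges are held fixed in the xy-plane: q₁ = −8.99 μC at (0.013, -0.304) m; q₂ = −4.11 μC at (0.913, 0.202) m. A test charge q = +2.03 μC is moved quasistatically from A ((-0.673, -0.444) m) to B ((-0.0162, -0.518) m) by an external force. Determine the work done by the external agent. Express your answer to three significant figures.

For quasistatic motion the external work equals the change in potential energy: W_ext = qΔV = q(V_B − V_A).
At A: distances to the source charges are 0.700 m, 1.71 m; V_A = Σ kqᵢ/rᵢ = -1.37×10⁵ V.
At B: distances to the source charges are 0.216 m, 1.18 m; V_B = Σ kqᵢ/rᵢ = -4.06×10⁵ V.
ΔV = V_B − V_A = -2.69×10⁵ V.
W_ext = qΔV = (2.03×10⁻⁶ C)(-2.69×10⁵ V) = -0.545 J.

-0.545 J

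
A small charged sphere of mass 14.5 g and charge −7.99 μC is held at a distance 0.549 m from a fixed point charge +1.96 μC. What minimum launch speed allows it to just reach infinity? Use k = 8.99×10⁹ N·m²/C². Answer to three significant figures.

To just escape, total mechanical energy must reach zero at infinity: ½mv²_min + U = 0, so ½mv²_min = −U = |kQq|/r.
|U| = |kQq|/r = (8.99×10⁹ N·m²/C²)(1.96×10⁻⁶)(7.99×10⁻⁶)/(0.549) = 0.256 J.
v_min = √(2|U|/m) = √(2·0.256/0.0145) = 5.95 m/s.

5.95 m/s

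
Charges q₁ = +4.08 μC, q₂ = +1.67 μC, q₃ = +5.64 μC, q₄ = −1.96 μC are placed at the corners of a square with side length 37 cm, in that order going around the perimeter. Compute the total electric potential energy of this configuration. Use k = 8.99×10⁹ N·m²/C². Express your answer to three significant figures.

0.271 J

The work to assemble the configuration equals its total potential energy, U = Σ kqᵢqⱼ/rᵢⱼ over all pairs.
The four side pairs have separation 0.370 m and the two diagonal pairs 0.523 m.
Summing all 6 pair terms gives U = 0.271 J.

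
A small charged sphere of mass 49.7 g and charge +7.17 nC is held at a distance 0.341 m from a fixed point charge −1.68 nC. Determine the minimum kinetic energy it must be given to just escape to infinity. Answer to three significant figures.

To just escape, total mechanical energy must reach zero at infinity: ½mv²_min + U = 0, so ½mv²_min = −U = |kQq|/r.
|U| = |kQq|/r = (8.99×10⁹ N·m²/C²)(1.68×10⁻⁹)(7.17×10⁻⁹)/(0.341) = 3.18×10⁻⁷ J.

3.18×10⁻⁷ J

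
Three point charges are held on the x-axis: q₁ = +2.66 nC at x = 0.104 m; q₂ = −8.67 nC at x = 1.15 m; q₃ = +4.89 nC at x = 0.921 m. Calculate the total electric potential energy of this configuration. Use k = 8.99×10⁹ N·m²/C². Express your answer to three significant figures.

The assembly work is the sum of pairwise potential energies, U = Σ_{i<j} kqᵢqⱼ/rᵢⱼ.
Pair separations: r₁₂ = 1.05 m, r₁₃ = 0.817 m, r₂₃ = 0.229 m.
U = (-1.98×10⁻⁷) + (1.43×10⁻⁷) + (-1.66×10⁻⁶) = -1.72×10⁻⁶ J.

-1.72×10⁻⁶ J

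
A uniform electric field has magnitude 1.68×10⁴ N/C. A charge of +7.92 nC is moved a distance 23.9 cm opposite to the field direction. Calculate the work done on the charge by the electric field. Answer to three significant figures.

-3.18×10⁻⁵ J

The potential change for a displacement 23.9 cm opposite to the field direction is ΔV = +Ed = 4020 V.
W_field = −qΔV = -3.18×10⁻⁵ J.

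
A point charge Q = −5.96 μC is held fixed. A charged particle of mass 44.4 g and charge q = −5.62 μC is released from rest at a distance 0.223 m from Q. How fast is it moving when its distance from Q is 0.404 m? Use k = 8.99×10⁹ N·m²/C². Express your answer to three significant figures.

Only the electrostatic force acts, so mechanical energy is conserved: ½mv² = U₁ − U₂ = kQq(1/r₁ − 1/r₂).
U₁ − U₂ = (8.99×10⁹ N·m²/C²)(-5.96×10⁻⁶ C)(-5.62×10⁻⁶ C)(1/0.223 − 1/0.404) = 0.605 J.
v = √(2·0.605/0.0444) = 5.22 m/s.

5.22 m/s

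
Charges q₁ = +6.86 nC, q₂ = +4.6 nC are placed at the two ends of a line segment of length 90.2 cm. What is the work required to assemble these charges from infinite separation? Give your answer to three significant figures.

The assembly work is the sum of pairwise potential energies, U = Σ_{i<j} kqᵢqⱼ/rᵢⱼ.
The separation is r = 0.902 m.
U = (3.15×10⁻⁷) = 3.15×10⁻⁷ J.

3.15×10⁻⁷ J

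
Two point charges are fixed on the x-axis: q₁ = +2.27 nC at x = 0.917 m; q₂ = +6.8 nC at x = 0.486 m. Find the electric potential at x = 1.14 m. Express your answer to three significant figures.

185 V

Electric potential is a scalar, so the contributions from each charge add algebraically: V = Σ kqᵢ/rᵢ.
Distances from the field point to each charge: r₁ = 0.223 m, r₂ = 0.654 m.
V = k[(2.27×10⁻⁹)/(0.223) + (6.80×10⁻⁹)/(0.654)] = 185 V.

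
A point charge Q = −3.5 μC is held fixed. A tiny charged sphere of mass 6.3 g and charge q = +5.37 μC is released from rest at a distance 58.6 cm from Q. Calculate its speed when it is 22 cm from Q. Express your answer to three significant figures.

Only the electrostatic force acts, so mechanical energy is conserved: ½mv² = U₁ − U₂ = kQq(1/r₁ − 1/r₂).
U₁ − U₂ = (8.99×10⁹ N·m²/C²)(-3.50×10⁻⁶ C)(5.37×10⁻⁶ C)(1/0.586 − 1/0.220) = 0.480 J.
v = √(2·0.480/6.30×10⁻³) = 12.3 m/s.

12.3 m/s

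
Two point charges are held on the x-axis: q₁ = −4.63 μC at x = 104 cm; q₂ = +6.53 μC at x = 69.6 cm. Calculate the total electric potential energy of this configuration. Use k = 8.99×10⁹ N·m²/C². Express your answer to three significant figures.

-0.790 J

The assembly work is the sum of pairwise potential energies, U = Σ_{i<j} kqᵢqⱼ/rᵢⱼ.
Pair separations: r₁₂ = 0.344 m.
U = (-0.790) = -0.790 J.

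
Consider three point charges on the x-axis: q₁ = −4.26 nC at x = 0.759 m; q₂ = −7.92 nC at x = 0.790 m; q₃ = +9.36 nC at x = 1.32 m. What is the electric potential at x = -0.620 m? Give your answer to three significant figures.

-34.9 V

Electric potential is a scalar, so the contributions from each charge add algebraically: V = Σ kqᵢ/rᵢ.
Distances from the field point to each charge: r₁ = 1.38 m, r₂ = 1.41 m, r₃ = 1.94 m.
V = k[(-4.26×10⁻⁹)/(1.38) + (-7.92×10⁻⁹)/(1.41) + (9.36×10⁻⁹)/(1.94)] = -34.9 V.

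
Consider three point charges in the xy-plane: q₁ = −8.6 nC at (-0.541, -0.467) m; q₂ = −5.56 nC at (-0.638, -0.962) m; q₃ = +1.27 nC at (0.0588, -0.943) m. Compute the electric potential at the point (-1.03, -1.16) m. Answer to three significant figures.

-195 V

The total potential is the scalar sum of each charge's contribution, V = Σ kqᵢ/rᵢ.
Distances from the field point to each charge: r₁ = 0.848 m, r₂ = 0.439 m, r₃ = 1.11 m.
V = k[(-8.60×10⁻⁹)/(0.848) + (-5.56×10⁻⁹)/(0.439) + (1.27×10⁻⁹)/(1.11)] = -195 V.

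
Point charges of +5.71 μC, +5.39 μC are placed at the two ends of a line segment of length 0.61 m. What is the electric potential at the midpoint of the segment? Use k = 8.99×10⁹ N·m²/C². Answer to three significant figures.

The total potential is the scalar sum of each charge's contribution, V = Σ kqᵢ/rᵢ.
Each charge is 0.305 m from the midpoint.
V = k[(5.71×10⁻⁶)/(0.305) + (5.39×10⁻⁶)/(0.305)] = 3.27×10⁵ V.

3.27×10⁵ V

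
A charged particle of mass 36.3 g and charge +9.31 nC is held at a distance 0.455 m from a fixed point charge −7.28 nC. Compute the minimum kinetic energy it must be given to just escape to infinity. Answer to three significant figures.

To just escape, total mechanical energy must reach zero at infinity: ½mv²_min + U = 0, so ½mv²_min = −U = |kQq|/r.
|U| = |kQq|/r = (8.99×10⁹ N·m²/C²)(7.28×10⁻⁹)(9.31×10⁻⁹)/(0.455) = 1.34×10⁻⁶ J.

1.34×10⁻⁶ J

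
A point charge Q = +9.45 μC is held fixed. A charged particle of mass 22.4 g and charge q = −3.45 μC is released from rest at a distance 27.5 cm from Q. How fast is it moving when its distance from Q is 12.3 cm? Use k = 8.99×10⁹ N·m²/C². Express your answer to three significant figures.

10.8 m/s

Only the electrostatic force acts, so mechanical energy is conserved: ½mv² = U₁ − U₂ = kQq(1/r₁ − 1/r₂).
U₁ − U₂ = (8.99×10⁹ N·m²/C²)(9.45×10⁻⁶ C)(-3.45×10⁻⁶ C)(1/0.275 − 1/0.123) = 1.32 J.
v = √(2·1.32/0.0224) = 10.8 m/s.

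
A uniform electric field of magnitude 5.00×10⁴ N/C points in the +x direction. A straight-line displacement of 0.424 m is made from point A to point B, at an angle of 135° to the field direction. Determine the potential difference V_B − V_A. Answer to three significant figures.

1.50×10⁴ V

Only the component of displacement along E changes the potential: ΔV = −E·d·cosθ.
ΔV = −(5.00×10⁴ V/m)(0.424 m)cos135° = 1.50×10⁴ V.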